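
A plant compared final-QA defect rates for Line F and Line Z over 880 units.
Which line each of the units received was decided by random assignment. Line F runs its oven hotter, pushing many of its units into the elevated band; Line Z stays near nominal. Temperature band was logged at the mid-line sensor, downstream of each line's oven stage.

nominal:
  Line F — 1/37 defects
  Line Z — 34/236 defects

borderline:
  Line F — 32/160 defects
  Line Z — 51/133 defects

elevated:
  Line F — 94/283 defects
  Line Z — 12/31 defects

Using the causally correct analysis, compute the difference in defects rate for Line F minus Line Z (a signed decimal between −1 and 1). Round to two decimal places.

Stratifying would compare lines among units the lines themselves sorted into in-process temperature band groups — a form of selection on an intermediate. The unconditioned pooled rates give the total causal effect.
The causal difference is the pooled difference: 0.265 − 0.242 = +0.022.

+0.02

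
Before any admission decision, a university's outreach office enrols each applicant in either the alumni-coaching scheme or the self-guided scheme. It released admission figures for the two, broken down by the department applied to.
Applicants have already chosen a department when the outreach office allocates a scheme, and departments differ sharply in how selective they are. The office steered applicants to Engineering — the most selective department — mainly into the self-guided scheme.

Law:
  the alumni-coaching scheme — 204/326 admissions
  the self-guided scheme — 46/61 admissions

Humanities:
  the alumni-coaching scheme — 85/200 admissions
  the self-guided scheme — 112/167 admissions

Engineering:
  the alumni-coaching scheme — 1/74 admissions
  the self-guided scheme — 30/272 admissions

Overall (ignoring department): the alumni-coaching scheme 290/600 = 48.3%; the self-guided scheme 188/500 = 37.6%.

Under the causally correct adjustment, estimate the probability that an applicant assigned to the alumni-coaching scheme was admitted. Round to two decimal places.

Within every department level the self-guided scheme has the higher rate, yet pooled the alumni-coaching scheme does — Simpson's reversal.
Since department is a pre-existing factor (not a product of the outreach scheme) and it affects the outcome on its own, it is a confounder. The stratified rates, not the pooled rate, identify the causal effect.
Standardising the alumni-coaching scheme to the population department mix: 0.352·204/326 + 0.334·85/200 + 0.315·1/74 = 0.366.

0.37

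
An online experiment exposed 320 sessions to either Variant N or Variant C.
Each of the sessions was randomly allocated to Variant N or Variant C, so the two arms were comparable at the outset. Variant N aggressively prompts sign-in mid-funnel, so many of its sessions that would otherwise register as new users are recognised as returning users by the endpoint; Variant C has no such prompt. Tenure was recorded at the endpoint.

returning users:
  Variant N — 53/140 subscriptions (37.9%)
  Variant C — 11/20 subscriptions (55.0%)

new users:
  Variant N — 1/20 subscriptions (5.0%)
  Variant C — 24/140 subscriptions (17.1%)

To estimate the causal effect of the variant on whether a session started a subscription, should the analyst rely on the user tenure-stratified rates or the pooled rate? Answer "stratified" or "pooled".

User tenure is recorded after the variant and is itself shifted by it — it sits on the causal path from variant to outcome. Conditioning on a mediator would strip out part of the effect we want; the pooled comparison gives the total causal effect.
Pooled: Variant N 33.8% vs Variant C 21.9%; Variant N is higher overall.

pooled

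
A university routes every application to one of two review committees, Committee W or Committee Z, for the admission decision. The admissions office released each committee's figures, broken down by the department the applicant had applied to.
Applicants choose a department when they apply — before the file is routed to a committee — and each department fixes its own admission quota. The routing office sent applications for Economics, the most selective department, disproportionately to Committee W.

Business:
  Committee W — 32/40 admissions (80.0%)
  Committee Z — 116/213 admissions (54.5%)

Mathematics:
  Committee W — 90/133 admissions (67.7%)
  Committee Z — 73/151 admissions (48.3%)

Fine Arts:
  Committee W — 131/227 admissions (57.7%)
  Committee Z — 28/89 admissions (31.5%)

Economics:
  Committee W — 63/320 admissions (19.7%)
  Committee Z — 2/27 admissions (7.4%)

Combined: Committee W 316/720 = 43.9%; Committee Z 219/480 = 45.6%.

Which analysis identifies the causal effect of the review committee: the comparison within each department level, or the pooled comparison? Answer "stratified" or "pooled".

stratified

The stratified and pooled comparisons disagree (Committee W wins within each department; Committee Z wins overall), so the answer turns on the causal role of department.
Here department is a common cause — it drives both which review committee a case falls under and the outcome. The crude comparison mixes populations; the stratum-specific rates are the causally relevant ones.
Within each level — Business: 80.0% vs 54.5%; Mathematics: 67.7% vs 48.3%; Fine Arts: 57.7% vs 31.5%; Economics: 19.7% vs 7.4% — Committee W is higher every time.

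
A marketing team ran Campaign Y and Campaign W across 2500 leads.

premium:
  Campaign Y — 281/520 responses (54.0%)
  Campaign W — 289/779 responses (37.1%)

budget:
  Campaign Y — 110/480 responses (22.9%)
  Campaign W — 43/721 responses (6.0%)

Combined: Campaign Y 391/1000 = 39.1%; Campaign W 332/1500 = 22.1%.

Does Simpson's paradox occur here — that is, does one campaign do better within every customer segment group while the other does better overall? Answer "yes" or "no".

Within each customer segment level (premium 54.0% vs 37.1%; budget 22.9% vs 6.0%), Campaign Y has the higher rate every time. Pooled: 39.1% vs 22.1% — Campaign Y has the higher rate overall. They agree.

no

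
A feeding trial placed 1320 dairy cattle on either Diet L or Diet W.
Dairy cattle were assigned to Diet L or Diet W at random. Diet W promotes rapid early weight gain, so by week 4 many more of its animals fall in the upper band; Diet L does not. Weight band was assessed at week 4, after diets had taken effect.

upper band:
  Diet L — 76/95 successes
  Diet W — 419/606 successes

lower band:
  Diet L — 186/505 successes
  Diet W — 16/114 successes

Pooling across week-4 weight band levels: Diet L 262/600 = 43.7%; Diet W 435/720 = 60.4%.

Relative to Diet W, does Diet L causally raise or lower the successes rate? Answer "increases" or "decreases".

decreases

The distribution of week-4 weight band is itself part of what the diet does — it is an intermediate outcome. Holding it fixed would remove that part of the effect; the total effect is the pooled difference.
Pooled: Diet L 43.7% vs Diet W 60.4%; Diet W is higher overall.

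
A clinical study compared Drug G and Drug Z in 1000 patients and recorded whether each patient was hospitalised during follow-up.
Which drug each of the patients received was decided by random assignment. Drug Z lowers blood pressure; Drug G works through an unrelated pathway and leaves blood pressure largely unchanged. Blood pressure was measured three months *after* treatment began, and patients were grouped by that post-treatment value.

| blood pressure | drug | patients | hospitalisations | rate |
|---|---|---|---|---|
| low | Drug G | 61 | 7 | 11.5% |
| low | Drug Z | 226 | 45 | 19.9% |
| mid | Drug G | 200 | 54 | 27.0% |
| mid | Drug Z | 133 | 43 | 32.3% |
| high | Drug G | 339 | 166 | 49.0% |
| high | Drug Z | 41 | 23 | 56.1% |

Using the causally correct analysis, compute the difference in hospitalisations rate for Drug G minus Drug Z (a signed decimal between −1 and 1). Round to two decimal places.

+0.10

Drug G is lower inside every blood pressure stratum but Drug Z is lower in aggregate. Whether to stratify depends on how blood pressure relates to the drug.
Stratifying would compare drugs among patients the drugs themselves sorted into blood pressure groups — a form of selection on an intermediate. The unconditioned pooled rates give the total causal effect.
The causal difference is the pooled difference: 0.378 − 0.278 = +0.101.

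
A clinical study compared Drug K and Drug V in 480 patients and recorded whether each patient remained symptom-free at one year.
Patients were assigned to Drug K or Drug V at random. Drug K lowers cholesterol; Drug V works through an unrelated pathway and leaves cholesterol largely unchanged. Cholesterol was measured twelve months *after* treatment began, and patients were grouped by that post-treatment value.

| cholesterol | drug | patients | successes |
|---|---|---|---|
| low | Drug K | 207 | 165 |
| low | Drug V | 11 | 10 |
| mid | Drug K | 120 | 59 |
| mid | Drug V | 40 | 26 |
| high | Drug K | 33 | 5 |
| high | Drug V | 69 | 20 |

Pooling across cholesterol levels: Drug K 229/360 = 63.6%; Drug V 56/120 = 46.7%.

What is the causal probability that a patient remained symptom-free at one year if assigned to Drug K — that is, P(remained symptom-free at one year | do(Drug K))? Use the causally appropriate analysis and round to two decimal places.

Cholesterol lies on the pathway drug → cholesterol → outcome, so adjusting for it blocks the indirect effect. For the total causal effect of drug, use the unadjusted pooled rates.
So P(outcome | do(Drug K)) is just the pooled rate for Drug K: 229/360 = 0.636.

0.64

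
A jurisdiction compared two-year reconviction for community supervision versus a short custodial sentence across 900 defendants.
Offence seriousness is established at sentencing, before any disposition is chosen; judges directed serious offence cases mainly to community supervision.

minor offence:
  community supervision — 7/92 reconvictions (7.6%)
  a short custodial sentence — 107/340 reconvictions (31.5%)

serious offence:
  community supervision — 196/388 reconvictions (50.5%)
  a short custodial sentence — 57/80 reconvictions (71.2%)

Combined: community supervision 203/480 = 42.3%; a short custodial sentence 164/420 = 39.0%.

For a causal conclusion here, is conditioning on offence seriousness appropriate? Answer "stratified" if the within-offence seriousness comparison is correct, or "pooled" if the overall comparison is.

community supervision is lower inside every offence seriousness stratum but a short custodial sentence is lower in aggregate. Whether to stratify depends on how offence seriousness relates to the disposition.
Offence seriousness differs across dispositions for reasons unrelated to any effect of the disposition itself, and it separately predicts the outcome — a classic confounder. We must compare within offence seriousness levels.
Within each level — minor offence: 7.6% vs 31.5%; serious offence: 50.5% vs 71.2% — community supervision is lower every time.

stratified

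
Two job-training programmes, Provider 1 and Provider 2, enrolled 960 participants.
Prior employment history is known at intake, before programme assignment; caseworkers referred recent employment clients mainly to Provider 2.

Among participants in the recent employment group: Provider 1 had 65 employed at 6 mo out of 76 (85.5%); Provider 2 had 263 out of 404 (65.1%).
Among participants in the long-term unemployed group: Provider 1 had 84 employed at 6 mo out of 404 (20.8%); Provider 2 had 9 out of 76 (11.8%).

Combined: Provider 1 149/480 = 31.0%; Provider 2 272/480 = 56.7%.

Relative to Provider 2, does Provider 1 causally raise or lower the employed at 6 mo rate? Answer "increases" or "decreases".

increases

The stratified and pooled comparisons disagree (Provider 1 wins within each prior employment history; Provider 2 wins overall), so the answer turns on the causal role of prior employment history.
Prior employment history differs across programmes for reasons unrelated to any effect of the programme itself, and it separately predicts the outcome — a classic confounder. We must compare within prior employment history levels.
Within each level — recent employment: 85.5% vs 65.1%; long-term unemployed: 20.8% vs 11.8% — Provider 1 is higher every time.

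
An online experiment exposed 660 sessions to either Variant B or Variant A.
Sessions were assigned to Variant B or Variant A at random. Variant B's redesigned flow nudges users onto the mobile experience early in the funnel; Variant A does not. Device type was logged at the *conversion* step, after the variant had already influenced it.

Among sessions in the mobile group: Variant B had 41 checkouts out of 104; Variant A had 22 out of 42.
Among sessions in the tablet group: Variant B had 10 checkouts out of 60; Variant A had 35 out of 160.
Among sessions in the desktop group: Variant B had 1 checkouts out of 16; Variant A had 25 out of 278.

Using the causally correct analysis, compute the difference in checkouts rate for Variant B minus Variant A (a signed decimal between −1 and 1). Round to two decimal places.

+0.12

Device type is downstream of the variant. One should not condition on a consequence of treatment, so the overall rates are the right comparison.
The causal difference is the pooled difference: 0.289 − 0.171 = +0.118.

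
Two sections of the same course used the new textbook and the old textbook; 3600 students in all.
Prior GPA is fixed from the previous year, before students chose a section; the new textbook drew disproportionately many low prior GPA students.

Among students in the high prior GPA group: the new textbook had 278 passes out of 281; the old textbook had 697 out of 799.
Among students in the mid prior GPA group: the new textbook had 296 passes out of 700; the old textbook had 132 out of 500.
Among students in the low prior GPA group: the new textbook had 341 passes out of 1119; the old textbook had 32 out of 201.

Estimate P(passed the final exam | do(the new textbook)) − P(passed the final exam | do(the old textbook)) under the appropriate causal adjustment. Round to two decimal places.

+0.14

The imbalance in prior GPA band arose from how students were allocated, not from anything the teaching method did; and prior GPA band independently affects the outcome. The pooled gap is confounded — condition on prior GPA band.
Adjusting over the population distribution of prior GPA band: 0.300·(0.989−0.872) + 0.333·(0.423−0.264) + 0.367·(0.305−0.159) = +0.141.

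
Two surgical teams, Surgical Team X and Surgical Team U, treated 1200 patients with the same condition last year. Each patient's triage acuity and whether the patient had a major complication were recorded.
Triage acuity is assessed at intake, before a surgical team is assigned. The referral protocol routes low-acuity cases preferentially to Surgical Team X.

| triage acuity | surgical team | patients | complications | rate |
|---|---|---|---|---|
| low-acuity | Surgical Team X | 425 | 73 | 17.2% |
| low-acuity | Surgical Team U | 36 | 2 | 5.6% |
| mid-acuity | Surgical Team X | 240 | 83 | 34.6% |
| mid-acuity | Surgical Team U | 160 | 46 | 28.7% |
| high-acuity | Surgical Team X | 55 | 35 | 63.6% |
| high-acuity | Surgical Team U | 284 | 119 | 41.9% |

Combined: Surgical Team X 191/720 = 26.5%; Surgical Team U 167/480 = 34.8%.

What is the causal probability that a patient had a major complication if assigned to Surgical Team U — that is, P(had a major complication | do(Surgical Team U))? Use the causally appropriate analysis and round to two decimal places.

The stratified and pooled comparisons disagree (Surgical Team U wins within each triage acuity; Surgical Team X wins overall), so the answer turns on the causal role of triage acuity.
Triage acuity differs across surgical teams for reasons unrelated to any effect of the surgical team itself, and it separately predicts the outcome — a classic confounder. We must compare within triage acuity levels.
Standardising Surgical Team U to the population triage acuity mix: 0.384·2/36 + 0.333·46/160 + 0.282·119/284 = 0.236.

0.24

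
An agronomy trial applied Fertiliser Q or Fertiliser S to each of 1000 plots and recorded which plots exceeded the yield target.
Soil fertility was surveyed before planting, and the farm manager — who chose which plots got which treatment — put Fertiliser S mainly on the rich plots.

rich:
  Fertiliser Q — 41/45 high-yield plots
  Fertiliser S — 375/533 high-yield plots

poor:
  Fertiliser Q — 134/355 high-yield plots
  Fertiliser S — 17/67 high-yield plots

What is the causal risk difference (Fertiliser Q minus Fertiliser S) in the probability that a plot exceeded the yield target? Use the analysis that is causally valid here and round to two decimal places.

+0.17

Soil fertility differs across fertilisers for reasons unrelated to any effect of the fertiliser itself, and it separately predicts the outcome — a classic confounder. We must compare within soil fertility levels.
Adjusting over the population distribution of soil fertility: 0.578·(0.911−0.704) + 0.422·(0.377−0.254) = +0.172.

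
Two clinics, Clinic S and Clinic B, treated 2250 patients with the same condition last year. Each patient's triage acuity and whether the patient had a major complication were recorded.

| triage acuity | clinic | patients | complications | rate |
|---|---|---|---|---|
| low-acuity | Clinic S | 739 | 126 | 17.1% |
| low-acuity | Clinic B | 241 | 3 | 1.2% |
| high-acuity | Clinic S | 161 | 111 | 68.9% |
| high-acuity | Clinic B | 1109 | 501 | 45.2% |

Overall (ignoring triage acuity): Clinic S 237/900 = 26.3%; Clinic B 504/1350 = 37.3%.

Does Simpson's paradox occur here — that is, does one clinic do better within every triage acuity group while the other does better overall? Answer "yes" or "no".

yes

Within each triage acuity level (low-acuity 17.1% vs 1.2%; high-acuity 68.9% vs 45.2%), Clinic B has the lower rate every time. Pooled: 26.3% vs 37.3% — Clinic S has the lower rate overall. The two comparisons disagree.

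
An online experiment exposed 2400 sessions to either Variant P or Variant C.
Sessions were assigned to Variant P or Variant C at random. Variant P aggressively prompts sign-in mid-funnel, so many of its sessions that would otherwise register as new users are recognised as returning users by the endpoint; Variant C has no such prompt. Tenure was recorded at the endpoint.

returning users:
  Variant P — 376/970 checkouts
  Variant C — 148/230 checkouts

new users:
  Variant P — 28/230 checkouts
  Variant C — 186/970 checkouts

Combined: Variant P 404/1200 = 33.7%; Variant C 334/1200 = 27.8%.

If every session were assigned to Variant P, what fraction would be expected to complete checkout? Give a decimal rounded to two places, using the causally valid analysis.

0.34

The user tenure-specific comparison favours Variant C throughout, but the pooled figures favour Variant P. The question is whether to condition on user tenure.
User tenure is downstream of the variant. One should not condition on a consequence of treatment, so the overall rates are the right comparison.
So P(outcome | do(Variant P)) is just the pooled rate for Variant P: 404/1200 = 0.337.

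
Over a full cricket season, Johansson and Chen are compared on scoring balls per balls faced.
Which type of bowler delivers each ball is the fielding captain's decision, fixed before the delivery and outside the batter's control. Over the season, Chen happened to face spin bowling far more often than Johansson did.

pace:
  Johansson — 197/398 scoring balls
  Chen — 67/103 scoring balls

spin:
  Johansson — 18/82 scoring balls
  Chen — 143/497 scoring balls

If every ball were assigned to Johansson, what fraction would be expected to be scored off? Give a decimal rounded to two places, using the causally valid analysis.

Chen is higher inside every bowling type stratum but Johansson is higher in aggregate. Whether to stratify depends on how bowling type relates to the player.
Since bowling type is a pre-existing factor (not a product of the player) and it affects the outcome on its own, it is a confounder. The stratified rates, not the pooled rate, identify the causal effect.
Standardising Johansson to the population bowling type mix: 0.464·197/398 + 0.536·18/82 = 0.347.

0.35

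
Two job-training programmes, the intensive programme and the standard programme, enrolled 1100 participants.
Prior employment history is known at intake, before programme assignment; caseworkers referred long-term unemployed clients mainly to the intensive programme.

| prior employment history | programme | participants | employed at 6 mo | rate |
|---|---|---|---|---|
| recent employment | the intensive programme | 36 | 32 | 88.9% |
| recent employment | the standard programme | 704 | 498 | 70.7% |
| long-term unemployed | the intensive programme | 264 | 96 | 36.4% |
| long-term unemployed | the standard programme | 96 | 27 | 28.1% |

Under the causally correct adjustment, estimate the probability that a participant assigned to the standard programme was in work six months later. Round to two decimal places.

0.57

Nothing the programme does changes prior employment history; the imbalance is an allocation artefact. With prior employment history also predicting the outcome, the pooled figure is confounded, and the within-stratum comparison is the causal one.
Standardising the standard programme to the population prior employment history mix: 0.673·498/704 + 0.327·27/96 = 0.568.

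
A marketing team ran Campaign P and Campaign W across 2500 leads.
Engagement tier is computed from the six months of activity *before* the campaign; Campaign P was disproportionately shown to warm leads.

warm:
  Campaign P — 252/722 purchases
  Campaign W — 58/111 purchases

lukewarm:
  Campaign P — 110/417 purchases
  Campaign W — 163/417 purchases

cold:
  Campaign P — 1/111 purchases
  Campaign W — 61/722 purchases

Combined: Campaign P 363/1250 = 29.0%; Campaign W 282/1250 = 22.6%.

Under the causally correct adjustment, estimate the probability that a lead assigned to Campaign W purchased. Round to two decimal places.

0.33

Since engagement tier is a pre-existing factor (not a product of the campaign) and it affects the outcome on its own, it is a confounder. The stratified rates, not the pooled rate, identify the causal effect.
Standardising Campaign W to the population engagement tier mix: 0.333·58/111 + 0.334·163/417 + 0.333·61/722 = 0.333.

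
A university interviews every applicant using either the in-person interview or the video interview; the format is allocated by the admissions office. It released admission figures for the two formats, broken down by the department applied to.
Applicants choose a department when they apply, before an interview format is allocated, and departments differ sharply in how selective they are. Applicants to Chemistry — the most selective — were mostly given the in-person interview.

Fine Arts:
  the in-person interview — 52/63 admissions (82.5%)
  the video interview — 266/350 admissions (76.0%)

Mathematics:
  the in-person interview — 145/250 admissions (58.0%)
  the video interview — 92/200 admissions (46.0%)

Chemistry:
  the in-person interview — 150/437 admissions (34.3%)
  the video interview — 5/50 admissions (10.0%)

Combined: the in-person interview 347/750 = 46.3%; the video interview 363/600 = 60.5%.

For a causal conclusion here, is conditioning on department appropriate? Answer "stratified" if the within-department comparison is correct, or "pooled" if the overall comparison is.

Here department is a common cause — it drives both which interview format a case falls under and the outcome. The crude comparison mixes populations; the stratum-specific rates are the causally relevant ones.
Within each level — Fine Arts: 82.5% vs 76.0%; Mathematics: 58.0% vs 46.0%; Chemistry: 34.3% vs 10.0% — the in-person interview is higher every time.

stratified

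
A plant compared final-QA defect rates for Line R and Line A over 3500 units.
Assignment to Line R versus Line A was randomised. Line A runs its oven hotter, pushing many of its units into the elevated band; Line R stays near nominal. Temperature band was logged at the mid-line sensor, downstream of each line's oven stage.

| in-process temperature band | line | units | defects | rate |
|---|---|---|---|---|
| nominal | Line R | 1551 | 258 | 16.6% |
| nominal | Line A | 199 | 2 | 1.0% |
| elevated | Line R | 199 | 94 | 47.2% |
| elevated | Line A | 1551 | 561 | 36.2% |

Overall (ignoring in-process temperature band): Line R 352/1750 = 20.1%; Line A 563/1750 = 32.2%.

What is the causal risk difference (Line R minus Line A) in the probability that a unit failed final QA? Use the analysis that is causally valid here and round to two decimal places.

In-process temperature band lies on the pathway line → in-process temperature band → outcome, so adjusting for it blocks the indirect effect. For the total causal effect of line, use the unadjusted pooled rates.
The causal difference is the pooled difference: 0.201 − 0.322 = -0.121.

-0.12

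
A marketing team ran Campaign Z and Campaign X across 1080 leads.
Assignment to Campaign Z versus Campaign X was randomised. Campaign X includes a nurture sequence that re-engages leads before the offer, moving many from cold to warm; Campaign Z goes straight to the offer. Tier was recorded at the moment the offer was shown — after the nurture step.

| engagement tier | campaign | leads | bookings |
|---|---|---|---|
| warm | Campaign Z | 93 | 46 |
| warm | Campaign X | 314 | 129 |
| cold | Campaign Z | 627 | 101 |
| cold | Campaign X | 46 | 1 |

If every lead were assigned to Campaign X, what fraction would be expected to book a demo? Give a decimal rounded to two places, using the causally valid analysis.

0.36

The distribution of engagement tier is itself part of what the campaign does — it is an intermediate outcome. Holding it fixed would remove that part of the effect; the total effect is the pooled difference.
So P(outcome | do(Campaign X)) is just the pooled rate for Campaign X: 130/360 = 0.361.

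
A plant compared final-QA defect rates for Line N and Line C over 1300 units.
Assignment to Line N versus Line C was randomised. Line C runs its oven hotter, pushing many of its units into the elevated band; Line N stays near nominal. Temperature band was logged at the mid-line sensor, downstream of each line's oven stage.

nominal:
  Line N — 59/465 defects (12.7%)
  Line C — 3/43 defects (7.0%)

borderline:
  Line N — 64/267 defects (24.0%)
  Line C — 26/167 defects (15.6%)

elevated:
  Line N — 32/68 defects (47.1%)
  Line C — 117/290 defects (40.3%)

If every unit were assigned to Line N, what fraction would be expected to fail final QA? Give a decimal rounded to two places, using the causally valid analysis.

The in-process temperature band-specific comparison favours Line C throughout, but the pooled figures favour Line N. The question is whether to condition on in-process temperature band.
In-process temperature band is downstream of the line. One should not condition on a consequence of treatment, so the overall rates are the right comparison.
So P(outcome | do(Line N)) is just the pooled rate for Line N: 155/800 = 0.194.

0.19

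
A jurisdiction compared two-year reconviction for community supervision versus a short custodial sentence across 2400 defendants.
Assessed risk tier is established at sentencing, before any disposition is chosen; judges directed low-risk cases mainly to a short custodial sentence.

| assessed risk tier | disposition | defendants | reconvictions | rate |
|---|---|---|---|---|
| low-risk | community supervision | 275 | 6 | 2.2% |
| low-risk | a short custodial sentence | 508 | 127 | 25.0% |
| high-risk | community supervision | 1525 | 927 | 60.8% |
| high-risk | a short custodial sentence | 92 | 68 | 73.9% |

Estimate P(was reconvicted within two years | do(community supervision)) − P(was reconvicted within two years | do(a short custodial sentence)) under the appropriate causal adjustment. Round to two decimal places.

Nothing the disposition does changes assessed risk tier; the imbalance is an allocation artefact. With assessed risk tier also predicting the outcome, the pooled figure is confounded, and the within-stratum comparison is the causal one.
Adjusting over the population distribution of assessed risk tier: 0.326·(0.022−0.250) + 0.674·(0.608−0.739) = -0.163.

-0.16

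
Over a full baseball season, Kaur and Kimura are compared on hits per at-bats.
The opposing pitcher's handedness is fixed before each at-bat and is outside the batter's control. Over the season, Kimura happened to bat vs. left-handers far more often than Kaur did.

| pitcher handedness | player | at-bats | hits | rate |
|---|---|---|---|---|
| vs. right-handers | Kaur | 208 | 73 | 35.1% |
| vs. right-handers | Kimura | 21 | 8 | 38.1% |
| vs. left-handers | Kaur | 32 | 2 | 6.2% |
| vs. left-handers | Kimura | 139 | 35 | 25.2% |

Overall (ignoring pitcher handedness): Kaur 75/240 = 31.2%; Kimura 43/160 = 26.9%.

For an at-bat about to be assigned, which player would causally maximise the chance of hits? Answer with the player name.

Pitcher handedness satisfies the back-door criterion: it is not a descendant of the player, and it blocks the spurious path from player to outcome. Adjusting for it (i.e., using the within-pitcher handedness rates) gives the causal effect.
Within each level — vs. right-handers: 35.1% vs 38.1%; vs. left-handers: 6.2% vs 25.2% — Kimura is higher every time.

Kimura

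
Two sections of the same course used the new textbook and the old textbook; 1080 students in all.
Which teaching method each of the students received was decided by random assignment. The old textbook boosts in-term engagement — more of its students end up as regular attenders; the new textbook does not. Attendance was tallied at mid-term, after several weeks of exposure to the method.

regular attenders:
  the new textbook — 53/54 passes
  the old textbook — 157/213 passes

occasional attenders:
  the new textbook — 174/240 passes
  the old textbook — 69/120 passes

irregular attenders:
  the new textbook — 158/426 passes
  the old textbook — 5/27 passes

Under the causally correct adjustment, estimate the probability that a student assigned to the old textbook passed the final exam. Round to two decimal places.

Within every mid-term attendance level the new textbook has the higher rate, yet pooled the old textbook does — Simpson's reversal.
Mid-term attendance is recorded after the teaching method and is itself shifted by it — it sits on the causal path from teaching method to outcome. Conditioning on a mediator would strip out part of the effect we want; the pooled comparison gives the total causal effect.
So P(outcome | do(the old textbook)) is just the pooled rate for the old textbook: 231/360 = 0.642.

0.64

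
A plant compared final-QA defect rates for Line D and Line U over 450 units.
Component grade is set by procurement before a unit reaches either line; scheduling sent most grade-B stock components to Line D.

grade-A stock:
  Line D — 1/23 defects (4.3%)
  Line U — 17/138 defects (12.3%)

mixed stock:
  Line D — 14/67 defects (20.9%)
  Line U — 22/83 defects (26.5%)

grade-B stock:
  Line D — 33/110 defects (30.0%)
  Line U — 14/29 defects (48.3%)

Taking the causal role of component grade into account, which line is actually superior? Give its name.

Line D

The imbalance in component grade arose from how units were allocated, not from anything the line did; and component grade independently affects the outcome. The pooled gap is confounded — condition on component grade.
Within each level — grade-A stock: 4.3% vs 12.3%; mixed stock: 20.9% vs 26.5%; grade-B stock: 30.0% vs 48.3% — Line D is lower every time.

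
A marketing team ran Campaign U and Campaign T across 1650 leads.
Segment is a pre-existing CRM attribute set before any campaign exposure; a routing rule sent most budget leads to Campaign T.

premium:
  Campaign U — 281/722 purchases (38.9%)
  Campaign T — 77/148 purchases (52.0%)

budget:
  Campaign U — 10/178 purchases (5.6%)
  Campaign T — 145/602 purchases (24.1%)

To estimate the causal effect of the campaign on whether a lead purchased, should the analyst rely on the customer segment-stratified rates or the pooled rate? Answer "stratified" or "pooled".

stratified

Customer segment is set before the campaign has any effect — it is not caused by the campaign — and it independently drives the outcome. That makes it a confounder, so the causal comparison is within customer segment levels.
Within each level — premium: 38.9% vs 52.0%; budget: 5.6% vs 24.1% — Campaign T is higher every time.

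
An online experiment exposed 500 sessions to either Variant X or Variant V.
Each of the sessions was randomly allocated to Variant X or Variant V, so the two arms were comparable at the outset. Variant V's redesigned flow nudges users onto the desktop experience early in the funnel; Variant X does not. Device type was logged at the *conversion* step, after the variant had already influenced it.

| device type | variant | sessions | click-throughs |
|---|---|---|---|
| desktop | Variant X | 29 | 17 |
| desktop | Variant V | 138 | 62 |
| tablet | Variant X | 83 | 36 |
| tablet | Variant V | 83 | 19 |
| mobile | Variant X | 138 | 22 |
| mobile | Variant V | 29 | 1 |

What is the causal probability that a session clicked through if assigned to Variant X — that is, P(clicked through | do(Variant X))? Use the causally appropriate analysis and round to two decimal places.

Device type is downstream of the variant. One should not condition on a consequence of treatment, so the overall rates are the right comparison.
So P(outcome | do(Variant X)) is just the pooled rate for Variant X: 75/250 = 0.300.

0.30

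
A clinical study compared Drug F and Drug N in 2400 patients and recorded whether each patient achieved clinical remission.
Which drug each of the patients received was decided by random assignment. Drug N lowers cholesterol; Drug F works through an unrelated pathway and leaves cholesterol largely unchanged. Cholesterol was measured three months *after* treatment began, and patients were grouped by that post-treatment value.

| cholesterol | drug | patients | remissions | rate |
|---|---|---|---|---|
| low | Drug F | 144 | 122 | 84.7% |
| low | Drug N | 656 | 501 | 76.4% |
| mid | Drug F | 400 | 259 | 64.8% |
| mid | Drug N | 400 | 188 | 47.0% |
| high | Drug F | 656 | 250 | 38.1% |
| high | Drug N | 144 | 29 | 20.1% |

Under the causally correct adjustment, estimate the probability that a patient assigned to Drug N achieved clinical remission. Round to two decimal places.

Cholesterol here is a post-treatment variable shaped by the drug; conditioning on it would introduce bias rather than remove it. The overall comparison is the causal one.
So P(outcome | do(Drug N)) is just the pooled rate for Drug N: 718/1200 = 0.598.

0.60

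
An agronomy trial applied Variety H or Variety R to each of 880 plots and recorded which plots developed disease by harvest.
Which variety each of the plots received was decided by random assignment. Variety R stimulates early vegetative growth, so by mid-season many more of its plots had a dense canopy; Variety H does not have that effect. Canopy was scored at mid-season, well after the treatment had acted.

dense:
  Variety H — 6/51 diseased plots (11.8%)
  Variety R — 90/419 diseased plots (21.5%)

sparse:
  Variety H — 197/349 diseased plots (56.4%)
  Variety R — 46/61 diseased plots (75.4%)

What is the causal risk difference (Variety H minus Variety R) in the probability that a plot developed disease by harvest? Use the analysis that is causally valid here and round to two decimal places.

The stratified and pooled comparisons disagree (Variety H wins within each mid-season canopy; Variety R wins overall), so the answer turns on the causal role of mid-season canopy.
Mid-season canopy is recorded after the variety and is itself shifted by it — it sits on the causal path from variety to outcome. Conditioning on a mediator would strip out part of the effect we want; the pooled comparison gives the total causal effect.
The causal difference is the pooled difference: 0.507 − 0.283 = +0.224.

+0.22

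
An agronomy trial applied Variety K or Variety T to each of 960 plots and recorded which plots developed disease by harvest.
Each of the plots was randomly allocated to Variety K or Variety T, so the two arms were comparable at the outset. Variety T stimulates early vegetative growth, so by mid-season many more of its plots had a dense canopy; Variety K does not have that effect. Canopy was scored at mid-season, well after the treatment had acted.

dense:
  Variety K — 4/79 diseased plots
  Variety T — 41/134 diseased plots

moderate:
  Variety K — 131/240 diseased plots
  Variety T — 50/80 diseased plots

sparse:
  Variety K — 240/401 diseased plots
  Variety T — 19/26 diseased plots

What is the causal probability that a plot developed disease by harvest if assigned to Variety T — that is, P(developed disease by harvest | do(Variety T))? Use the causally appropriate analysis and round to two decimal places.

Mid-season canopy here is a post-treatment variable shaped by the variety; conditioning on it would introduce bias rather than remove it. The overall comparison is the causal one.
So P(outcome | do(Variety T)) is just the pooled rate for Variety T: 110/240 = 0.458.

0.46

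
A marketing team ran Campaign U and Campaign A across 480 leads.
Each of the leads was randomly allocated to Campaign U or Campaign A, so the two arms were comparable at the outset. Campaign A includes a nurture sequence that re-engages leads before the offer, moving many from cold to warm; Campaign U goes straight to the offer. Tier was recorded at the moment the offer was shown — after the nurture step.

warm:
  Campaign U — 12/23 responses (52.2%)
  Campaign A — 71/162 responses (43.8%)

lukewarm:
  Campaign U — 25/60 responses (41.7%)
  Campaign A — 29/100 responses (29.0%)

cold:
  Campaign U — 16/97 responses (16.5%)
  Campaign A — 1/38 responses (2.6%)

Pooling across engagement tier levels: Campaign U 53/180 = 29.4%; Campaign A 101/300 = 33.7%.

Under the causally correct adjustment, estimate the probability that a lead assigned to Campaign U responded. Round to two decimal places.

0.29

The stratified and pooled comparisons disagree (Campaign U wins within each engagement tier; Campaign A wins overall), so the answer turns on the causal role of engagement tier.
Engagement tier is recorded after the campaign and is itself shifted by it — it sits on the causal path from campaign to outcome. Conditioning on a mediator would strip out part of the effect we want; the pooled comparison gives the total causal effect.
So P(outcome | do(Campaign U)) is just the pooled rate for Campaign U: 53/180 = 0.294.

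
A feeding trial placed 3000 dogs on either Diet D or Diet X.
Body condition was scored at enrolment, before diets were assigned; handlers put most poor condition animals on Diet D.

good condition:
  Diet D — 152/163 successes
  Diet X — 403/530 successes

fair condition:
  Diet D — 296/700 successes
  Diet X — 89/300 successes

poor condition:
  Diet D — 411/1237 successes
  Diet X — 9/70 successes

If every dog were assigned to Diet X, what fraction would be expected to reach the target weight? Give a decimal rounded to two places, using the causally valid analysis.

The imbalance in starting body condition arose from how dogs were allocated, not from anything the diet did; and starting body condition independently affects the outcome. The pooled gap is confounded — condition on starting body condition.
Standardising Diet X to the population starting body condition mix: 0.231·403/530 + 0.333·89/300 + 0.436·9/70 = 0.331.

0.33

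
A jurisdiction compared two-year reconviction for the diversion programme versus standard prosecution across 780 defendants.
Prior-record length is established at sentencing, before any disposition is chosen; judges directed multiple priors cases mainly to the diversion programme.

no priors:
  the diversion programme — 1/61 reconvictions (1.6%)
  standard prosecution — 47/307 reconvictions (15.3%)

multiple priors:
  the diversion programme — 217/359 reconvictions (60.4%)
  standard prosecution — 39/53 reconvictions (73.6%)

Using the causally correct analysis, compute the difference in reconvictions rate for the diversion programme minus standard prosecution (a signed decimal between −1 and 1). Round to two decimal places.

-0.13

Within every prior-record length level the diversion programme has the lower rate, yet pooled standard prosecution does — Simpson's reversal.
Here prior-record length is a common cause — it drives both which disposition a case falls under and the outcome. The crude comparison mixes populations; the stratum-specific rates are the causally relevant ones.
Adjusting over the population distribution of prior-record length: 0.472·(0.016−0.153) + 0.528·(0.604−0.736) = -0.134.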